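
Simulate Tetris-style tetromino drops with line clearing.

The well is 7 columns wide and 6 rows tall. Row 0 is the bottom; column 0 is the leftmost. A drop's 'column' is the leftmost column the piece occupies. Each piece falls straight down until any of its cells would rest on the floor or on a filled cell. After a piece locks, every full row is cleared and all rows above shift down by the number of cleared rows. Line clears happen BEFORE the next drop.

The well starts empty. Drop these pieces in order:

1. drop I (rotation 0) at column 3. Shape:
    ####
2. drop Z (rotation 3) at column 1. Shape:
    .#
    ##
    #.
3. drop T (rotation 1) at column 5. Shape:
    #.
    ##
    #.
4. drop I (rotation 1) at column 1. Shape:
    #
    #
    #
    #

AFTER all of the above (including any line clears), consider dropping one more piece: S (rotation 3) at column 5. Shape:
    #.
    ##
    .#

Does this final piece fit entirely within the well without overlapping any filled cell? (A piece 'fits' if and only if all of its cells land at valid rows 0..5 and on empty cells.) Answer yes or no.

Answer: yes

Derivation:
Drop 1: I rot0 at col 3 lands with bottom-row=0; cleared 0 line(s) (total 0); column heights now [0 0 0 1 1 1 1], max=1
Drop 2: Z rot3 at col 1 lands with bottom-row=0; cleared 0 line(s) (total 0); column heights now [0 2 3 1 1 1 1], max=3
Drop 3: T rot1 at col 5 lands with bottom-row=1; cleared 0 line(s) (total 0); column heights now [0 2 3 1 1 4 3], max=4
Drop 4: I rot1 at col 1 lands with bottom-row=2; cleared 0 line(s) (total 0); column heights now [0 6 3 1 1 4 3], max=6
Test piece S rot3 at col 5 (width 2): heights before test = [0 6 3 1 1 4 3]; fits = True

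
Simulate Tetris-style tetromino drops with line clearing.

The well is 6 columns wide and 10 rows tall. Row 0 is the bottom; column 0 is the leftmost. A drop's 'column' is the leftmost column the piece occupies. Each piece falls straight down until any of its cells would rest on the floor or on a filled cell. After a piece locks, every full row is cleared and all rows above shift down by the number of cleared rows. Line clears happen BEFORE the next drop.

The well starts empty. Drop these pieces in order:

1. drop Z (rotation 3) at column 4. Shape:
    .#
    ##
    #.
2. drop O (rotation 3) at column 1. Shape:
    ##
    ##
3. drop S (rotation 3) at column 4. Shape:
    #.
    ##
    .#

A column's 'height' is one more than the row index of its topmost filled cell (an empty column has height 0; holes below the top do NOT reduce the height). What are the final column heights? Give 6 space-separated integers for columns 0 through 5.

Drop 1: Z rot3 at col 4 lands with bottom-row=0; cleared 0 line(s) (total 0); column heights now [0 0 0 0 2 3], max=3
Drop 2: O rot3 at col 1 lands with bottom-row=0; cleared 0 line(s) (total 0); column heights now [0 2 2 0 2 3], max=3
Drop 3: S rot3 at col 4 lands with bottom-row=3; cleared 0 line(s) (total 0); column heights now [0 2 2 0 6 5], max=6

Answer: 0 2 2 0 6 5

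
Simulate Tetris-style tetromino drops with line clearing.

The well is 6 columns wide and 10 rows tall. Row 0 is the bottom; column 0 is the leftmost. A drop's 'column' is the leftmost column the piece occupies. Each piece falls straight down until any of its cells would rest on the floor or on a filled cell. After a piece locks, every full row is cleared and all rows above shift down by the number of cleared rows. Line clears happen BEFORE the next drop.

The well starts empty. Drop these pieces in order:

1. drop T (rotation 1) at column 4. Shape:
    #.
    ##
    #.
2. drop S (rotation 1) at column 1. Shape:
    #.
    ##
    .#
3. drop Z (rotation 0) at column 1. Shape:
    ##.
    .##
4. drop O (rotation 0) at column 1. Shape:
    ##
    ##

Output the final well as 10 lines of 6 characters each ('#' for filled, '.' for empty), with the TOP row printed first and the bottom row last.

Answer: ......
......
......
......
.##...
.##...
.##...
.####.
.##.##
..#.#.

Derivation:
Drop 1: T rot1 at col 4 lands with bottom-row=0; cleared 0 line(s) (total 0); column heights now [0 0 0 0 3 2], max=3
Drop 2: S rot1 at col 1 lands with bottom-row=0; cleared 0 line(s) (total 0); column heights now [0 3 2 0 3 2], max=3
Drop 3: Z rot0 at col 1 lands with bottom-row=2; cleared 0 line(s) (total 0); column heights now [0 4 4 3 3 2], max=4
Drop 4: O rot0 at col 1 lands with bottom-row=4; cleared 0 line(s) (total 0); column heights now [0 6 6 3 3 2], max=6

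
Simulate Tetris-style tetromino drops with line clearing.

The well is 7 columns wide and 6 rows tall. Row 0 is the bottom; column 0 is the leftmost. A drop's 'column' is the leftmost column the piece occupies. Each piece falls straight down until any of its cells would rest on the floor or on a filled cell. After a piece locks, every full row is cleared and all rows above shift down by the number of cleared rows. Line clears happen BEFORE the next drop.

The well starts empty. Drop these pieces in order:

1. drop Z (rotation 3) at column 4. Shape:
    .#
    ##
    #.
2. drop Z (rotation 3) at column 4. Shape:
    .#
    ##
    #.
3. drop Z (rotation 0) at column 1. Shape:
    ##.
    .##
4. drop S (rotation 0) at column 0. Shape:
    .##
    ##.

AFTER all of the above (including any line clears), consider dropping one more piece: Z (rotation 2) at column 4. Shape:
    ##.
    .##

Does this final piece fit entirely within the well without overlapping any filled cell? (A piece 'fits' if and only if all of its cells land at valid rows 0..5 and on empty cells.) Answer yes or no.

Drop 1: Z rot3 at col 4 lands with bottom-row=0; cleared 0 line(s) (total 0); column heights now [0 0 0 0 2 3 0], max=3
Drop 2: Z rot3 at col 4 lands with bottom-row=2; cleared 0 line(s) (total 0); column heights now [0 0 0 0 4 5 0], max=5
Drop 3: Z rot0 at col 1 lands with bottom-row=0; cleared 0 line(s) (total 0); column heights now [0 2 2 1 4 5 0], max=5
Drop 4: S rot0 at col 0 lands with bottom-row=2; cleared 0 line(s) (total 0); column heights now [3 4 4 1 4 5 0], max=5
Test piece Z rot2 at col 4 (width 3): heights before test = [3 4 4 1 4 5 0]; fits = False

Answer: no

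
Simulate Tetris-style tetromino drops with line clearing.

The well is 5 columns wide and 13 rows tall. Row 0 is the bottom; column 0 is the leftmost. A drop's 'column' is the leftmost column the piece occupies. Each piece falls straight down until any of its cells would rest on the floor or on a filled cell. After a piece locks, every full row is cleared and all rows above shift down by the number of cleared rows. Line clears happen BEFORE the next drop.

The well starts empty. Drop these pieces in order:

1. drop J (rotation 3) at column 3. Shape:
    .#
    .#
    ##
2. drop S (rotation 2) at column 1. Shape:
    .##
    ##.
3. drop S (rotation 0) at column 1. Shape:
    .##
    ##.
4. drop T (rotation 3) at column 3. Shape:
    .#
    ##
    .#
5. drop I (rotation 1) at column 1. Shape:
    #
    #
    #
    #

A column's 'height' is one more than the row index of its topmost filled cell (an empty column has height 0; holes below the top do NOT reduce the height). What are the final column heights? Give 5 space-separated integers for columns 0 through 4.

Drop 1: J rot3 at col 3 lands with bottom-row=0; cleared 0 line(s) (total 0); column heights now [0 0 0 1 3], max=3
Drop 2: S rot2 at col 1 lands with bottom-row=0; cleared 0 line(s) (total 0); column heights now [0 1 2 2 3], max=3
Drop 3: S rot0 at col 1 lands with bottom-row=2; cleared 0 line(s) (total 0); column heights now [0 3 4 4 3], max=4
Drop 4: T rot3 at col 3 lands with bottom-row=3; cleared 0 line(s) (total 0); column heights now [0 3 4 5 6], max=6
Drop 5: I rot1 at col 1 lands with bottom-row=3; cleared 0 line(s) (total 0); column heights now [0 7 4 5 6], max=7

Answer: 0 7 4 5 6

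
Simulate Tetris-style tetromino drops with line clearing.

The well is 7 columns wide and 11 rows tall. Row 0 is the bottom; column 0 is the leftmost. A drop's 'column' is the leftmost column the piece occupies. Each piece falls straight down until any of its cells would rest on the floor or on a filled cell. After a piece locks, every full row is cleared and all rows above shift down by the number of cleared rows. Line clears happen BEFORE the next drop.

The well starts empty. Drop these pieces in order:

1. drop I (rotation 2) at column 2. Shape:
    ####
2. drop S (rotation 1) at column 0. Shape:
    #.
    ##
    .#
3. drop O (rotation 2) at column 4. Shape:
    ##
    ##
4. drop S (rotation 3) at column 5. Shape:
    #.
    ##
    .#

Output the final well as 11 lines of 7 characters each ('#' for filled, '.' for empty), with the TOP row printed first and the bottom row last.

Drop 1: I rot2 at col 2 lands with bottom-row=0; cleared 0 line(s) (total 0); column heights now [0 0 1 1 1 1 0], max=1
Drop 2: S rot1 at col 0 lands with bottom-row=0; cleared 0 line(s) (total 0); column heights now [3 2 1 1 1 1 0], max=3
Drop 3: O rot2 at col 4 lands with bottom-row=1; cleared 0 line(s) (total 0); column heights now [3 2 1 1 3 3 0], max=3
Drop 4: S rot3 at col 5 lands with bottom-row=2; cleared 0 line(s) (total 0); column heights now [3 2 1 1 3 5 4], max=5

Answer: .......
.......
.......
.......
.......
.......
.....#.
.....##
#...###
##..##.
.#####.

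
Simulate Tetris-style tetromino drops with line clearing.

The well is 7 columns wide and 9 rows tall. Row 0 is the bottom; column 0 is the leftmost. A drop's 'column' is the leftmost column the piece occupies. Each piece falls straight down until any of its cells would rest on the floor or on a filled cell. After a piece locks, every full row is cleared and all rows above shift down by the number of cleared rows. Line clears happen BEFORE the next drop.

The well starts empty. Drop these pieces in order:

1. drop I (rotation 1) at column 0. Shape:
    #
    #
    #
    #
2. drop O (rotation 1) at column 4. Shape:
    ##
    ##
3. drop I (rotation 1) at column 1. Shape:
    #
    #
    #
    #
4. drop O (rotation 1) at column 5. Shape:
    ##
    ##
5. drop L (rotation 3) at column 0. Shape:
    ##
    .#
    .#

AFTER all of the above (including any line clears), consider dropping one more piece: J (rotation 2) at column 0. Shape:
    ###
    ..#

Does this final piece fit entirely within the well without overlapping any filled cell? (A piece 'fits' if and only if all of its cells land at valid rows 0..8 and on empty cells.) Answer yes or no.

Drop 1: I rot1 at col 0 lands with bottom-row=0; cleared 0 line(s) (total 0); column heights now [4 0 0 0 0 0 0], max=4
Drop 2: O rot1 at col 4 lands with bottom-row=0; cleared 0 line(s) (total 0); column heights now [4 0 0 0 2 2 0], max=4
Drop 3: I rot1 at col 1 lands with bottom-row=0; cleared 0 line(s) (total 0); column heights now [4 4 0 0 2 2 0], max=4
Drop 4: O rot1 at col 5 lands with bottom-row=2; cleared 0 line(s) (total 0); column heights now [4 4 0 0 2 4 4], max=4
Drop 5: L rot3 at col 0 lands with bottom-row=4; cleared 0 line(s) (total 0); column heights now [7 7 0 0 2 4 4], max=7
Test piece J rot2 at col 0 (width 3): heights before test = [7 7 0 0 2 4 4]; fits = True

Answer: yes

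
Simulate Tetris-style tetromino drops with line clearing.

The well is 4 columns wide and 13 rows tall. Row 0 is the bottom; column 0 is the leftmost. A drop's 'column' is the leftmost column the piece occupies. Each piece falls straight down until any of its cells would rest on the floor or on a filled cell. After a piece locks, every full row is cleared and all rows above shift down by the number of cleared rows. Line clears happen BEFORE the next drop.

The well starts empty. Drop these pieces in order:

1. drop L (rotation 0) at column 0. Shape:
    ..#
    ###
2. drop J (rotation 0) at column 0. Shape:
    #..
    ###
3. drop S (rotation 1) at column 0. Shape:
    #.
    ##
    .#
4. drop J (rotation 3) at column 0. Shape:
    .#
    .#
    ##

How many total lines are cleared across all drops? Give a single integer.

Drop 1: L rot0 at col 0 lands with bottom-row=0; cleared 0 line(s) (total 0); column heights now [1 1 2 0], max=2
Drop 2: J rot0 at col 0 lands with bottom-row=2; cleared 0 line(s) (total 0); column heights now [4 3 3 0], max=4
Drop 3: S rot1 at col 0 lands with bottom-row=3; cleared 0 line(s) (total 0); column heights now [6 5 3 0], max=6
Drop 4: J rot3 at col 0 lands with bottom-row=6; cleared 0 line(s) (total 0); column heights now [7 9 3 0], max=9

Answer: 0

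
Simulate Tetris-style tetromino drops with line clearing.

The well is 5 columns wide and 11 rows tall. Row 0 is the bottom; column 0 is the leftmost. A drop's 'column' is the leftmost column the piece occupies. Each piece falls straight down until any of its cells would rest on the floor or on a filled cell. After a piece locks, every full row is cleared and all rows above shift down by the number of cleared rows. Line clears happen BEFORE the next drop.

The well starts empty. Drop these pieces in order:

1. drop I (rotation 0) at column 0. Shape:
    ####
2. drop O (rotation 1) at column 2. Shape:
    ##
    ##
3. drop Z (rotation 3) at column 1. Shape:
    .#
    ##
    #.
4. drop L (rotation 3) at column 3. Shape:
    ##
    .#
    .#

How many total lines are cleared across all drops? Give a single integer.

Drop 1: I rot0 at col 0 lands with bottom-row=0; cleared 0 line(s) (total 0); column heights now [1 1 1 1 0], max=1
Drop 2: O rot1 at col 2 lands with bottom-row=1; cleared 0 line(s) (total 0); column heights now [1 1 3 3 0], max=3
Drop 3: Z rot3 at col 1 lands with bottom-row=2; cleared 0 line(s) (total 0); column heights now [1 4 5 3 0], max=5
Drop 4: L rot3 at col 3 lands with bottom-row=1; cleared 0 line(s) (total 0); column heights now [1 4 5 4 4], max=5

Answer: 0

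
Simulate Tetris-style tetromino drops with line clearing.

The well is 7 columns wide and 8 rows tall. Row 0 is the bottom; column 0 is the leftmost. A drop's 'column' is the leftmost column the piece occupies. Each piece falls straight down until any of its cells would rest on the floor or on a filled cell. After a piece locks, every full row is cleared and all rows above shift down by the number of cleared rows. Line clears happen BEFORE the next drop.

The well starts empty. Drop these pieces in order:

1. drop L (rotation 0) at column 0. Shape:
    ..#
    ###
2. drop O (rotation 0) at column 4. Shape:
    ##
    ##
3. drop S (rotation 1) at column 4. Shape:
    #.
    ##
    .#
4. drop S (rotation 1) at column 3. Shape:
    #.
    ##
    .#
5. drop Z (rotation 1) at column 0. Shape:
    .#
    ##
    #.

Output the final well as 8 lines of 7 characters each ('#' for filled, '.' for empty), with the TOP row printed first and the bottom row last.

Drop 1: L rot0 at col 0 lands with bottom-row=0; cleared 0 line(s) (total 0); column heights now [1 1 2 0 0 0 0], max=2
Drop 2: O rot0 at col 4 lands with bottom-row=0; cleared 0 line(s) (total 0); column heights now [1 1 2 0 2 2 0], max=2
Drop 3: S rot1 at col 4 lands with bottom-row=2; cleared 0 line(s) (total 0); column heights now [1 1 2 0 5 4 0], max=5
Drop 4: S rot1 at col 3 lands with bottom-row=5; cleared 0 line(s) (total 0); column heights now [1 1 2 8 7 4 0], max=8
Drop 5: Z rot1 at col 0 lands with bottom-row=1; cleared 0 line(s) (total 0); column heights now [3 4 2 8 7 4 0], max=8

Answer: ...#...
...##..
....#..
....#..
.#..##.
##...#.
#.#.##.
###.##.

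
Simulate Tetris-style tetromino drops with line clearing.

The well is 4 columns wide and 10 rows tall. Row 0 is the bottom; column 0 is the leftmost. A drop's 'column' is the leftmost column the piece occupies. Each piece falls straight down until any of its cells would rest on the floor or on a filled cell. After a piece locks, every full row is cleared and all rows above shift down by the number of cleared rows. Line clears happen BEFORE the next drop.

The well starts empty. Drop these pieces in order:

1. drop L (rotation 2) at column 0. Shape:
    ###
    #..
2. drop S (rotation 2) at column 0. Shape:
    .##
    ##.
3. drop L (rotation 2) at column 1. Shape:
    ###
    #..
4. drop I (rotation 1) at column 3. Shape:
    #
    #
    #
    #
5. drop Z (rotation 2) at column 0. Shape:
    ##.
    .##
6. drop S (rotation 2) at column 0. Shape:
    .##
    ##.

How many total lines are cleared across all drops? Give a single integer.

Answer: 0

Derivation:
Drop 1: L rot2 at col 0 lands with bottom-row=0; cleared 0 line(s) (total 0); column heights now [2 2 2 0], max=2
Drop 2: S rot2 at col 0 lands with bottom-row=2; cleared 0 line(s) (total 0); column heights now [3 4 4 0], max=4
Drop 3: L rot2 at col 1 lands with bottom-row=4; cleared 0 line(s) (total 0); column heights now [3 6 6 6], max=6
Drop 4: I rot1 at col 3 lands with bottom-row=6; cleared 0 line(s) (total 0); column heights now [3 6 6 10], max=10
Drop 5: Z rot2 at col 0 lands with bottom-row=6; cleared 0 line(s) (total 0); column heights now [8 8 7 10], max=10
Drop 6: S rot2 at col 0 lands with bottom-row=8; cleared 0 line(s) (total 0); column heights now [9 10 10 10], max=10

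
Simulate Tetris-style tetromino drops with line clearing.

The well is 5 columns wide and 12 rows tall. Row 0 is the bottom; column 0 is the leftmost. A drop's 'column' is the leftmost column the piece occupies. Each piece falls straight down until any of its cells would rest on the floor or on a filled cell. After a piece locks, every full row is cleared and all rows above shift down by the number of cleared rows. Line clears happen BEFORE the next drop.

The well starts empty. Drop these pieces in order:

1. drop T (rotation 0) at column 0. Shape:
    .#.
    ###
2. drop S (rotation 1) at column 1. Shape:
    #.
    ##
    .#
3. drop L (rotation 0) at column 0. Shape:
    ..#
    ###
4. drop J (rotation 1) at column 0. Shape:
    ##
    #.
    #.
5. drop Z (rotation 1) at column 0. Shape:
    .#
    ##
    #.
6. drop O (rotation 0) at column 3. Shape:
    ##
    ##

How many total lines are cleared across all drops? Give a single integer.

Answer: 1

Derivation:
Drop 1: T rot0 at col 0 lands with bottom-row=0; cleared 0 line(s) (total 0); column heights now [1 2 1 0 0], max=2
Drop 2: S rot1 at col 1 lands with bottom-row=1; cleared 0 line(s) (total 0); column heights now [1 4 3 0 0], max=4
Drop 3: L rot0 at col 0 lands with bottom-row=4; cleared 0 line(s) (total 0); column heights now [5 5 6 0 0], max=6
Drop 4: J rot1 at col 0 lands with bottom-row=5; cleared 0 line(s) (total 0); column heights now [8 8 6 0 0], max=8
Drop 5: Z rot1 at col 0 lands with bottom-row=8; cleared 0 line(s) (total 0); column heights now [10 11 6 0 0], max=11
Drop 6: O rot0 at col 3 lands with bottom-row=0; cleared 1 line(s) (total 1); column heights now [9 10 5 1 1], max=10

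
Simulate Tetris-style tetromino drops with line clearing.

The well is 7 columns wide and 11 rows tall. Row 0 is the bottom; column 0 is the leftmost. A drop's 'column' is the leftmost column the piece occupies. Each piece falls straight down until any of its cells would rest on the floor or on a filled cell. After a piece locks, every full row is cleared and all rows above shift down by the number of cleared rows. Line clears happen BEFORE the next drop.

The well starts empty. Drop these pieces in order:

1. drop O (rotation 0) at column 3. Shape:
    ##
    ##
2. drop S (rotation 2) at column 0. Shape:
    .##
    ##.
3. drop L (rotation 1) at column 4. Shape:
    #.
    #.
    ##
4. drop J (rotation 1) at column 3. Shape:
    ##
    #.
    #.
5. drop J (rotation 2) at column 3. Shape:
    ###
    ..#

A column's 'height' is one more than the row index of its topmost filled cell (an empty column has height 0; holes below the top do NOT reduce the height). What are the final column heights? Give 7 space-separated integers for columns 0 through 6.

Drop 1: O rot0 at col 3 lands with bottom-row=0; cleared 0 line(s) (total 0); column heights now [0 0 0 2 2 0 0], max=2
Drop 2: S rot2 at col 0 lands with bottom-row=0; cleared 0 line(s) (total 0); column heights now [1 2 2 2 2 0 0], max=2
Drop 3: L rot1 at col 4 lands with bottom-row=2; cleared 0 line(s) (total 0); column heights now [1 2 2 2 5 3 0], max=5
Drop 4: J rot1 at col 3 lands with bottom-row=3; cleared 0 line(s) (total 0); column heights now [1 2 2 6 6 3 0], max=6
Drop 5: J rot2 at col 3 lands with bottom-row=5; cleared 0 line(s) (total 0); column heights now [1 2 2 7 7 7 0], max=7

Answer: 1 2 2 7 7 7 0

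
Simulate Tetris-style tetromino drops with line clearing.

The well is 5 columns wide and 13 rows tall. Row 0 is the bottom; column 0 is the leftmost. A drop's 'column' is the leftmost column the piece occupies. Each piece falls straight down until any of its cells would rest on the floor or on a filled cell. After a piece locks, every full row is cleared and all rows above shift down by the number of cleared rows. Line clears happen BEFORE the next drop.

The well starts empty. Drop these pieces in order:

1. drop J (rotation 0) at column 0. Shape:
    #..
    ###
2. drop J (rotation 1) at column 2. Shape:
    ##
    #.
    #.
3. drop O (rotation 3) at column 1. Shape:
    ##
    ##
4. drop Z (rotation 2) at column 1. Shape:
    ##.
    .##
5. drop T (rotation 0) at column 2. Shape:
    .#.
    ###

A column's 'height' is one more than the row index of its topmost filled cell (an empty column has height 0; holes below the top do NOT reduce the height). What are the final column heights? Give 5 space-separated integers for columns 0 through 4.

Drop 1: J rot0 at col 0 lands with bottom-row=0; cleared 0 line(s) (total 0); column heights now [2 1 1 0 0], max=2
Drop 2: J rot1 at col 2 lands with bottom-row=1; cleared 0 line(s) (total 0); column heights now [2 1 4 4 0], max=4
Drop 3: O rot3 at col 1 lands with bottom-row=4; cleared 0 line(s) (total 0); column heights now [2 6 6 4 0], max=6
Drop 4: Z rot2 at col 1 lands with bottom-row=6; cleared 0 line(s) (total 0); column heights now [2 8 8 7 0], max=8
Drop 5: T rot0 at col 2 lands with bottom-row=8; cleared 0 line(s) (total 0); column heights now [2 8 9 10 9], max=10

Answer: 2 8 9 10 9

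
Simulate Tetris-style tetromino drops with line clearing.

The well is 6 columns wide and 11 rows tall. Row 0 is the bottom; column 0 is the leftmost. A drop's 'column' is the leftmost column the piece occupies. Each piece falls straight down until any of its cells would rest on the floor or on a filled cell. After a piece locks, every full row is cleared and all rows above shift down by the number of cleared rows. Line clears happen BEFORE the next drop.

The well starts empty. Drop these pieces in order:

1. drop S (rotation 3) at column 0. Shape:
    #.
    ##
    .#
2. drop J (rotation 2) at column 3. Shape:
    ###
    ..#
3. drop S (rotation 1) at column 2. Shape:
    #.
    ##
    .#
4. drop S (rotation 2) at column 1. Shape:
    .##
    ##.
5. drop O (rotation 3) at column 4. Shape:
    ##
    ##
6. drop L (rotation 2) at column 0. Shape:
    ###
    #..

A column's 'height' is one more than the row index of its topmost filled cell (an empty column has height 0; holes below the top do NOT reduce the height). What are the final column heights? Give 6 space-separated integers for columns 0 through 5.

Drop 1: S rot3 at col 0 lands with bottom-row=0; cleared 0 line(s) (total 0); column heights now [3 2 0 0 0 0], max=3
Drop 2: J rot2 at col 3 lands with bottom-row=0; cleared 0 line(s) (total 0); column heights now [3 2 0 2 2 2], max=3
Drop 3: S rot1 at col 2 lands with bottom-row=2; cleared 0 line(s) (total 0); column heights now [3 2 5 4 2 2], max=5
Drop 4: S rot2 at col 1 lands with bottom-row=5; cleared 0 line(s) (total 0); column heights now [3 6 7 7 2 2], max=7
Drop 5: O rot3 at col 4 lands with bottom-row=2; cleared 0 line(s) (total 0); column heights now [3 6 7 7 4 4], max=7
Drop 6: L rot2 at col 0 lands with bottom-row=6; cleared 0 line(s) (total 0); column heights now [8 8 8 7 4 4], max=8

Answer: 8 8 8 7 4 4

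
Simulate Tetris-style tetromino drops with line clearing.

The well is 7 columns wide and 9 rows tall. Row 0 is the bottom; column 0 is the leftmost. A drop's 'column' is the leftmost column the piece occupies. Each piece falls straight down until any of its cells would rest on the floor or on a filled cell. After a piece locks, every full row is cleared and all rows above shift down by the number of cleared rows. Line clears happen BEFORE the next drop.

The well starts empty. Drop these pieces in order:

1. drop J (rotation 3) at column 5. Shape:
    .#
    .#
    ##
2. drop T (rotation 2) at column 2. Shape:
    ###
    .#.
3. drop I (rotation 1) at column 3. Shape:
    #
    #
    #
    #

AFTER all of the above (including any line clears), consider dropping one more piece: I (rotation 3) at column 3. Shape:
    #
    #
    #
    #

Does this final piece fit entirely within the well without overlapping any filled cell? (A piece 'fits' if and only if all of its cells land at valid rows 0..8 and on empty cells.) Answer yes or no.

Answer: no

Derivation:
Drop 1: J rot3 at col 5 lands with bottom-row=0; cleared 0 line(s) (total 0); column heights now [0 0 0 0 0 1 3], max=3
Drop 2: T rot2 at col 2 lands with bottom-row=0; cleared 0 line(s) (total 0); column heights now [0 0 2 2 2 1 3], max=3
Drop 3: I rot1 at col 3 lands with bottom-row=2; cleared 0 line(s) (total 0); column heights now [0 0 2 6 2 1 3], max=6
Test piece I rot3 at col 3 (width 1): heights before test = [0 0 2 6 2 1 3]; fits = False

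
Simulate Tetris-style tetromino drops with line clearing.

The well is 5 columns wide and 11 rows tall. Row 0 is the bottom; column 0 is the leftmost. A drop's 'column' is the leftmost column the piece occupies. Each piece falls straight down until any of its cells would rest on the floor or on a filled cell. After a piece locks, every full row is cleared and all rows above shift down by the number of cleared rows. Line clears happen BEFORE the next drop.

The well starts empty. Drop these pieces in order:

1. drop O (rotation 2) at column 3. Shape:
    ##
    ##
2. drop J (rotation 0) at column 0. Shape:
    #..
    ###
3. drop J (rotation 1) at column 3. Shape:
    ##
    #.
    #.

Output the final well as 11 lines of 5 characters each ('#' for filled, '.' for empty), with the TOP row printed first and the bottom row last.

Drop 1: O rot2 at col 3 lands with bottom-row=0; cleared 0 line(s) (total 0); column heights now [0 0 0 2 2], max=2
Drop 2: J rot0 at col 0 lands with bottom-row=0; cleared 1 line(s) (total 1); column heights now [1 0 0 1 1], max=1
Drop 3: J rot1 at col 3 lands with bottom-row=1; cleared 0 line(s) (total 1); column heights now [1 0 0 4 4], max=4

Answer: .....
.....
.....
.....
.....
.....
.....
...##
...#.
...#.
#..##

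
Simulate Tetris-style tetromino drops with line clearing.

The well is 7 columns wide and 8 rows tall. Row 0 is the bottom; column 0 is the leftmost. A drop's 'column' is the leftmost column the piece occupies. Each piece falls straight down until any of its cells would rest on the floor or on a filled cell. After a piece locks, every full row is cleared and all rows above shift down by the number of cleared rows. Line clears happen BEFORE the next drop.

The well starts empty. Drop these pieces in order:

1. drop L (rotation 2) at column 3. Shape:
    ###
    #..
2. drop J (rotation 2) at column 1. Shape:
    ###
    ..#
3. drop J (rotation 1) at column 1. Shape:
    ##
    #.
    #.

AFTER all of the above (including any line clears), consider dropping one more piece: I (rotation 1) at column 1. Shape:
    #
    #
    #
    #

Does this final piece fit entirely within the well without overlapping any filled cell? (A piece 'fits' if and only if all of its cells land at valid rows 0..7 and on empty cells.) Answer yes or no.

Answer: no

Derivation:
Drop 1: L rot2 at col 3 lands with bottom-row=0; cleared 0 line(s) (total 0); column heights now [0 0 0 2 2 2 0], max=2
Drop 2: J rot2 at col 1 lands with bottom-row=2; cleared 0 line(s) (total 0); column heights now [0 4 4 4 2 2 0], max=4
Drop 3: J rot1 at col 1 lands with bottom-row=4; cleared 0 line(s) (total 0); column heights now [0 7 7 4 2 2 0], max=7
Test piece I rot1 at col 1 (width 1): heights before test = [0 7 7 4 2 2 0]; fits = False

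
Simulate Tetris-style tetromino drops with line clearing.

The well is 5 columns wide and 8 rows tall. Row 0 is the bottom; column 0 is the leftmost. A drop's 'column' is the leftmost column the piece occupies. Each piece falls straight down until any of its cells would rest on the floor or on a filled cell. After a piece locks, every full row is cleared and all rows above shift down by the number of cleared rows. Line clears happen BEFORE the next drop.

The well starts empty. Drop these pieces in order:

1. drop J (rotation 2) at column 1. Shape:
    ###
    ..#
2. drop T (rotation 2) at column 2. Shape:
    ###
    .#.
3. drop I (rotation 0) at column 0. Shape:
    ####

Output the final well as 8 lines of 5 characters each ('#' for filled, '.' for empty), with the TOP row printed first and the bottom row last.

Drop 1: J rot2 at col 1 lands with bottom-row=0; cleared 0 line(s) (total 0); column heights now [0 2 2 2 0], max=2
Drop 2: T rot2 at col 2 lands with bottom-row=2; cleared 0 line(s) (total 0); column heights now [0 2 4 4 4], max=4
Drop 3: I rot0 at col 0 lands with bottom-row=4; cleared 0 line(s) (total 0); column heights now [5 5 5 5 4], max=5

Answer: .....
.....
.....
####.
..###
...#.
.###.
...#.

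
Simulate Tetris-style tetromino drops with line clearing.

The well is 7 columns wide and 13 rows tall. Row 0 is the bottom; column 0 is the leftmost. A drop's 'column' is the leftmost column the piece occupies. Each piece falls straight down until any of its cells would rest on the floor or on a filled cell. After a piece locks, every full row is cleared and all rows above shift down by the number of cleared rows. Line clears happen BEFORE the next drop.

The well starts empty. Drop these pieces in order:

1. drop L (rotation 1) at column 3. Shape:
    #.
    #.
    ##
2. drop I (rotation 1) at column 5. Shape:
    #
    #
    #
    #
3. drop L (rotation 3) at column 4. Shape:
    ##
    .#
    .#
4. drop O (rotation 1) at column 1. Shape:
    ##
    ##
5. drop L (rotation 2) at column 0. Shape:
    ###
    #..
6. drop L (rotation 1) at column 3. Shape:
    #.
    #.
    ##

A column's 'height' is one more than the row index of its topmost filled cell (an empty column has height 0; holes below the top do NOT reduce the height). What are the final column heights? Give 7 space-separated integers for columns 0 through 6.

Answer: 3 3 3 10 8 7 0

Derivation:
Drop 1: L rot1 at col 3 lands with bottom-row=0; cleared 0 line(s) (total 0); column heights now [0 0 0 3 1 0 0], max=3
Drop 2: I rot1 at col 5 lands with bottom-row=0; cleared 0 line(s) (total 0); column heights now [0 0 0 3 1 4 0], max=4
Drop 3: L rot3 at col 4 lands with bottom-row=4; cleared 0 line(s) (total 0); column heights now [0 0 0 3 7 7 0], max=7
Drop 4: O rot1 at col 1 lands with bottom-row=0; cleared 0 line(s) (total 0); column heights now [0 2 2 3 7 7 0], max=7
Drop 5: L rot2 at col 0 lands with bottom-row=1; cleared 0 line(s) (total 0); column heights now [3 3 3 3 7 7 0], max=7
Drop 6: L rot1 at col 3 lands with bottom-row=7; cleared 0 line(s) (total 0); column heights now [3 3 3 10 8 7 0], max=10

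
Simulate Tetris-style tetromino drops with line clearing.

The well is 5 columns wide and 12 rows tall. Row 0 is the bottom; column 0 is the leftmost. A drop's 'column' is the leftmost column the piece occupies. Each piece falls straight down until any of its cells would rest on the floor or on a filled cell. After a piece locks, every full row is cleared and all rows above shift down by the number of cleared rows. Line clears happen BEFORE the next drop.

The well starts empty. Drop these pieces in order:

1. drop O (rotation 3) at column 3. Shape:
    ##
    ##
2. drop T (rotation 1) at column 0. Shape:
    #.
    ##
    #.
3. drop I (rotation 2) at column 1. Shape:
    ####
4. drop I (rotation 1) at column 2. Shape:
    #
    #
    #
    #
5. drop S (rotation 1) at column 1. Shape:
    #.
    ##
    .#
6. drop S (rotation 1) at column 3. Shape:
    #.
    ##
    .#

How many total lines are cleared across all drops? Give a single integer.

Drop 1: O rot3 at col 3 lands with bottom-row=0; cleared 0 line(s) (total 0); column heights now [0 0 0 2 2], max=2
Drop 2: T rot1 at col 0 lands with bottom-row=0; cleared 0 line(s) (total 0); column heights now [3 2 0 2 2], max=3
Drop 3: I rot2 at col 1 lands with bottom-row=2; cleared 1 line(s) (total 1); column heights now [2 2 0 2 2], max=2
Drop 4: I rot1 at col 2 lands with bottom-row=0; cleared 1 line(s) (total 2); column heights now [1 0 3 1 1], max=3
Drop 5: S rot1 at col 1 lands with bottom-row=3; cleared 0 line(s) (total 2); column heights now [1 6 5 1 1], max=6
Drop 6: S rot1 at col 3 lands with bottom-row=1; cleared 0 line(s) (total 2); column heights now [1 6 5 4 3], max=6

Answer: 2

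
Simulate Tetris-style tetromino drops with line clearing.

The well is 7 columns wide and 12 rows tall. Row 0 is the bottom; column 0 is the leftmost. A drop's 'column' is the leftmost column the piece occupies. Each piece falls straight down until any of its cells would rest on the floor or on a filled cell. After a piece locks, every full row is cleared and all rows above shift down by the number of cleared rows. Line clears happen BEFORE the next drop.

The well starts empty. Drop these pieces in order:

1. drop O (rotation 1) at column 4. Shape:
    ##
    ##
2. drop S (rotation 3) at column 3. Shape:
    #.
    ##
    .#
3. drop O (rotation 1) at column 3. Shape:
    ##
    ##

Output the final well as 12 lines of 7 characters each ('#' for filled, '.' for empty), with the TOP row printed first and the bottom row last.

Answer: .......
.......
.......
.......
.......
...##..
...##..
...#...
...##..
....#..
....##.
....##.

Derivation:
Drop 1: O rot1 at col 4 lands with bottom-row=0; cleared 0 line(s) (total 0); column heights now [0 0 0 0 2 2 0], max=2
Drop 2: S rot3 at col 3 lands with bottom-row=2; cleared 0 line(s) (total 0); column heights now [0 0 0 5 4 2 0], max=5
Drop 3: O rot1 at col 3 lands with bottom-row=5; cleared 0 line(s) (total 0); column heights now [0 0 0 7 7 2 0], max=7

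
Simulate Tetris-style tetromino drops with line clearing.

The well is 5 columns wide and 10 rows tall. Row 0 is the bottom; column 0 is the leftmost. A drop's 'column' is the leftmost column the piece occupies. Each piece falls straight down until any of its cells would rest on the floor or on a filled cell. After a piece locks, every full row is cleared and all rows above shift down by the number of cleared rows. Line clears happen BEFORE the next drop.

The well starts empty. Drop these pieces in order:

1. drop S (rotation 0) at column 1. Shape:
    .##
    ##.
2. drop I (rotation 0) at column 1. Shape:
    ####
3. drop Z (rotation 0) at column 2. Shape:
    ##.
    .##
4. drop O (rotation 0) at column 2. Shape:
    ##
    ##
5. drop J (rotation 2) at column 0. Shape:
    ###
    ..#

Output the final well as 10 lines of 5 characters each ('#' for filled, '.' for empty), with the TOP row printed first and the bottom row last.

Drop 1: S rot0 at col 1 lands with bottom-row=0; cleared 0 line(s) (total 0); column heights now [0 1 2 2 0], max=2
Drop 2: I rot0 at col 1 lands with bottom-row=2; cleared 0 line(s) (total 0); column heights now [0 3 3 3 3], max=3
Drop 3: Z rot0 at col 2 lands with bottom-row=3; cleared 0 line(s) (total 0); column heights now [0 3 5 5 4], max=5
Drop 4: O rot0 at col 2 lands with bottom-row=5; cleared 0 line(s) (total 0); column heights now [0 3 7 7 4], max=7
Drop 5: J rot2 at col 0 lands with bottom-row=7; cleared 0 line(s) (total 0); column heights now [9 9 9 7 4], max=9

Answer: .....
###..
..#..
..##.
..##.
..##.
...##
.####
..##.
.##..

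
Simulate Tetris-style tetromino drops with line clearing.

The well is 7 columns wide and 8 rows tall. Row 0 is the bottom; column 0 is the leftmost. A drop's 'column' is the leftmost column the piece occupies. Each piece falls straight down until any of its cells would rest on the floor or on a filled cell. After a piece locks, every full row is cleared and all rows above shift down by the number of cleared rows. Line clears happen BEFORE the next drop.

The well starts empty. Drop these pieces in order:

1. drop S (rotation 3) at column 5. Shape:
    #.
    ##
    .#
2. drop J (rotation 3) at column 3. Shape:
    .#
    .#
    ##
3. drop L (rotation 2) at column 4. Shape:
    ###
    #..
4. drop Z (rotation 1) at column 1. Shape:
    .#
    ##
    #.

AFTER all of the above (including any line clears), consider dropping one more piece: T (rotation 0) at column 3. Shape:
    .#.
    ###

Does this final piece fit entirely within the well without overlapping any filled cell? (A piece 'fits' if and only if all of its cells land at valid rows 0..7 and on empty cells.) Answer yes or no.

Drop 1: S rot3 at col 5 lands with bottom-row=0; cleared 0 line(s) (total 0); column heights now [0 0 0 0 0 3 2], max=3
Drop 2: J rot3 at col 3 lands with bottom-row=0; cleared 0 line(s) (total 0); column heights now [0 0 0 1 3 3 2], max=3
Drop 3: L rot2 at col 4 lands with bottom-row=3; cleared 0 line(s) (total 0); column heights now [0 0 0 1 5 5 5], max=5
Drop 4: Z rot1 at col 1 lands with bottom-row=0; cleared 0 line(s) (total 0); column heights now [0 2 3 1 5 5 5], max=5
Test piece T rot0 at col 3 (width 3): heights before test = [0 2 3 1 5 5 5]; fits = True

Answer: yes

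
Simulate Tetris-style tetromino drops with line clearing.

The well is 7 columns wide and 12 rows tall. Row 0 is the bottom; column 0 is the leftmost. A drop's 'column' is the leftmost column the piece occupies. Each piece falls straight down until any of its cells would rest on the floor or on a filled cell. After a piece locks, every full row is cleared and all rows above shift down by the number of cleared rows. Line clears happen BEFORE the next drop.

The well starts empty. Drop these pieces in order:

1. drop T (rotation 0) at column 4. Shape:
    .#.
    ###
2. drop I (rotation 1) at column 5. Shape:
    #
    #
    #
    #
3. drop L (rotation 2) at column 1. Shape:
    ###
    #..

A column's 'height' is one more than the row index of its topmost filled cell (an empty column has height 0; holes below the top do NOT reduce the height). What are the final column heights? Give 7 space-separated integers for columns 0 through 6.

Drop 1: T rot0 at col 4 lands with bottom-row=0; cleared 0 line(s) (total 0); column heights now [0 0 0 0 1 2 1], max=2
Drop 2: I rot1 at col 5 lands with bottom-row=2; cleared 0 line(s) (total 0); column heights now [0 0 0 0 1 6 1], max=6
Drop 3: L rot2 at col 1 lands with bottom-row=0; cleared 0 line(s) (total 0); column heights now [0 2 2 2 1 6 1], max=6

Answer: 0 2 2 2 1 6 1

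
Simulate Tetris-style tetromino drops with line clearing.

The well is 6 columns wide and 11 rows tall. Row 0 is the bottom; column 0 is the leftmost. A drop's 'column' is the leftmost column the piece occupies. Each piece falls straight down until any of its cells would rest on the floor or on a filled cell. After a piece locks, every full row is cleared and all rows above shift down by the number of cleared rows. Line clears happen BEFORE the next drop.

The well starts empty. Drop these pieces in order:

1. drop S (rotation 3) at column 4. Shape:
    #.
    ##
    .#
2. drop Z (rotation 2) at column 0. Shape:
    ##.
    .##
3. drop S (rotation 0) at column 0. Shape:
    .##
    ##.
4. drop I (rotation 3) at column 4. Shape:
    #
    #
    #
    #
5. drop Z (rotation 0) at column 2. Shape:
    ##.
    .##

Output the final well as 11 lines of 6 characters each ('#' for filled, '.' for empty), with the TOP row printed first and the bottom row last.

Drop 1: S rot3 at col 4 lands with bottom-row=0; cleared 0 line(s) (total 0); column heights now [0 0 0 0 3 2], max=3
Drop 2: Z rot2 at col 0 lands with bottom-row=0; cleared 0 line(s) (total 0); column heights now [2 2 1 0 3 2], max=3
Drop 3: S rot0 at col 0 lands with bottom-row=2; cleared 0 line(s) (total 0); column heights now [3 4 4 0 3 2], max=4
Drop 4: I rot3 at col 4 lands with bottom-row=3; cleared 0 line(s) (total 0); column heights now [3 4 4 0 7 2], max=7
Drop 5: Z rot0 at col 2 lands with bottom-row=7; cleared 0 line(s) (total 0); column heights now [3 4 9 9 8 2], max=9

Answer: ......
......
..##..
...##.
....#.
....#.
....#.
.##.#.
##..#.
##..##
.##..#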